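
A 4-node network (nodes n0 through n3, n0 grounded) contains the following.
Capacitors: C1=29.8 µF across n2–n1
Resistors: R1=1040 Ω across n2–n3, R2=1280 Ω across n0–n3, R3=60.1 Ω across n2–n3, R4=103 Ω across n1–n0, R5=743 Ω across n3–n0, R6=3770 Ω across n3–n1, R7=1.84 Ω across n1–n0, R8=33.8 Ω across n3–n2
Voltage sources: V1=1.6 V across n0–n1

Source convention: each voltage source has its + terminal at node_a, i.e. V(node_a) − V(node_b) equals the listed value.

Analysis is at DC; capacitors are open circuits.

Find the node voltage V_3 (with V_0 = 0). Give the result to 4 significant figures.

Apply KCL at each of the 3 non-ground nodes and solve the resulting linear system.
Node n1: branches {C1, R4, R6, R7, V1} → V_1 = -1.600
Node n2: branches {C1, R1, R3, R8} → V_2 = -0.1774
Node n3: branches {R1, R2, R3, R5, R6, R8} → V_3 = -0.1774
Source currents: i(V1)=-0.8855

-0.1774 V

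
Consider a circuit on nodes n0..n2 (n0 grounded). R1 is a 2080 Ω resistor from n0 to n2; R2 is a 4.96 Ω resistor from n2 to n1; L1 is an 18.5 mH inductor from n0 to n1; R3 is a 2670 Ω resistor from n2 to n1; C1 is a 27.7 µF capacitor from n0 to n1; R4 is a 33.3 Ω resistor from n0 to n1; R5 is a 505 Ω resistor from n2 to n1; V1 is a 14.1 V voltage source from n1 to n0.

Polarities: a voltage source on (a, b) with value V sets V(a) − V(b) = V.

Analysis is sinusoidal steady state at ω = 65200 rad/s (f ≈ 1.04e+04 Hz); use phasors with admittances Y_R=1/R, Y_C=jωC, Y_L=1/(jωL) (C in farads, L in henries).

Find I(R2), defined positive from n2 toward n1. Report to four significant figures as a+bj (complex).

MNA unknowns: 2 node voltages V₁..V_2 plus 1 source current (V1)
R1: Y=0.0004808+0.000j on G[0,2]
R2: Y=0.2016+0.000j on G[2,1]
L1: Y=0.000-0.0008290j on G[0,1]
R3: Y=0.0003745+0.000j on G[2,1]
C1: Y=0.000+1.806j on G[0,1]
R4: Y=0.03003+0.000j on G[0,1]
R5: Y=0.001980+0.000j on G[2,1]
V1: row V1−V0=14.1, i_V1 at 1,0
solve → V1=14.10+0.000j, V2=14.07+0.000j
aux → i_V1=-0.4302-25.45j

-0.006685+0.000j A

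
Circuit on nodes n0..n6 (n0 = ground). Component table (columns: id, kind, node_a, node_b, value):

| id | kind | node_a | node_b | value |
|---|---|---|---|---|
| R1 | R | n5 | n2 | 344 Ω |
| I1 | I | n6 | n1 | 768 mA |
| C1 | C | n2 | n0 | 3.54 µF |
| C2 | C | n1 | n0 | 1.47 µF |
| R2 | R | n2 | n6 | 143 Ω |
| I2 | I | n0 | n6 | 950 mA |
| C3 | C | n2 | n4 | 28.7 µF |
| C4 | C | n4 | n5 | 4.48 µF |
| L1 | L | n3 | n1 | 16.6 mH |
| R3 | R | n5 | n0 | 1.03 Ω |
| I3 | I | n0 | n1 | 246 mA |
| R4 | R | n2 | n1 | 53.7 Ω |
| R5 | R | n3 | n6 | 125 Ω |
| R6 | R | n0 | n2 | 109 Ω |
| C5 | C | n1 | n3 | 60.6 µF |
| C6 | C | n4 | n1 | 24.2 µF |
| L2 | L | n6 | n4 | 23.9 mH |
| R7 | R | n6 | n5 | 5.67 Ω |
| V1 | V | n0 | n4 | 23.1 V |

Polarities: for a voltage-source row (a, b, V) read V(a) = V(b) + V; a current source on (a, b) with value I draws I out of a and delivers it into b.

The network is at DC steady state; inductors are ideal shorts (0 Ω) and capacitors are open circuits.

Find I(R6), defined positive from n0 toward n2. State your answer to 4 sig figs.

MNA unknowns: 6 node voltages V₁..V_6 plus 3 source currents (L1, L2, V1)
R1: Y=0.002907 on G[5,2]
I1: z[6]−=0.768, z[1]+=0.768
C1: Y=0.000 on G[2,0]
C2: Y=0.000 on G[1,0]
R2: Y=0.006993 on G[2,6]
I2: z[0]−=0.95, z[6]+=0.95
C3: Y=0.000 on G[2,4]
C4: Y=0.000 on G[4,5]
L1: row V3−V1=0, i_L1 at 3,1
R3: Y=0.9709 on G[5,0]
I3: z[0]−=0.246, z[1]+=0.246
R4: Y=0.01862 on G[2,1]
R5: Y=0.008000 on G[3,6]
R6: Y=0.009174 on G[0,2]
C5: Y=0.000 on G[1,3]
C6: Y=0.000 on G[4,1]
L2: row V6−V4=0, i_L2 at 6,4
R7: Y=0.1764 on G[6,5]
V1: row V0−V4=23.1, i_V1 at 0,4
solve → V1=42.72, V2=16.55, V3=42.72, V4=-23.10, V5=-3.500, V6=-23.10
aux → i_L1=-0.5266, i_L2=4.443, i_V1=-4.443

-0.1518 A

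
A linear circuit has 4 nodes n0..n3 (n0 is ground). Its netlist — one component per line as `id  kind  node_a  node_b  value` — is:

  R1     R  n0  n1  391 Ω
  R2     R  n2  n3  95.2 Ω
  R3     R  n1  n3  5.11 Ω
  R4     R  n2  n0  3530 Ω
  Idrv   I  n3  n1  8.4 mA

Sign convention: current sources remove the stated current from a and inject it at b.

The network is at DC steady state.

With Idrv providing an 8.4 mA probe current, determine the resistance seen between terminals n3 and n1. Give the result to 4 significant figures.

Apply KCL at each of the 3 non-ground nodes and solve the resulting linear system.
Node n1: branches {R1, R3, Idrv} → V_1 = 0.004174
Node n2: branches {R2, R4} → V_2 = -0.03768
Node n3: branches {R2, R3, Idrv} → V_3 = -0.03870

R_eq = 5.104 Ω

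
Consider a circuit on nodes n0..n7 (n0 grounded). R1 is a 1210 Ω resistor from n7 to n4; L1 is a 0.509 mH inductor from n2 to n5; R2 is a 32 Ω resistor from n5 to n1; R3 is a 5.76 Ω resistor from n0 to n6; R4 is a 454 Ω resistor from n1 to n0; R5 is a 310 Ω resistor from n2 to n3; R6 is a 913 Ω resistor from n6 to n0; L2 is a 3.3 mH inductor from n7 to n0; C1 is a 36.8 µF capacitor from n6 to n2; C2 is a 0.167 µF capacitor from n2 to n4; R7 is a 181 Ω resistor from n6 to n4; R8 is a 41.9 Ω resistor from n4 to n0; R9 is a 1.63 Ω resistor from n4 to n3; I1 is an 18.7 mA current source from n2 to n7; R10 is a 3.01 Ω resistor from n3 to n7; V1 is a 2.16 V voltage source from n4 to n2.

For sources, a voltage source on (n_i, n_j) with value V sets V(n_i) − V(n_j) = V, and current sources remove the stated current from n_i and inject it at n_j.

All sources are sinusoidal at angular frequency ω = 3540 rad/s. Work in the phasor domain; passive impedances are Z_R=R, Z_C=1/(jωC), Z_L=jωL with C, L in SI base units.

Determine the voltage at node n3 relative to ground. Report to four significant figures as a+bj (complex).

Element admittances at ω=3540 rad/s:
  Y(R1) = 0.0008264+0.000j S between n7,n4
  Y(L1) = 0.000-0.5550j S between n2,n5
  Y(R2) = 0.03125+0.000j S between n5,n1
  Y(R3) = 0.1736+0.000j S between n0,n6
  Y(R4) = 0.002203+0.000j S between n1,n0
  Y(R5) = 0.003226+0.000j S between n2,n3
  Y(R6) = 0.001095+0.000j S between n6,n0
  Y(L2) = 0.000-0.08560j S between n7,n0
  Y(C1) = 0.000+0.1303j S between n6,n2
  Y(C2) = 0.000+0.0005912j S between n2,n4
  Y(R7) = 0.005525+0.000j S between n6,n4
  Y(R8) = 0.02387+0.000j S between n4,n0
  Y(R9) = 0.6135+0.000j S between n4,n3
  I1: injects 0.0187 A into n7 (from n2)
  Y(R10) = 0.3322+0.000j S between n3,n7
  V1: constraint V(n4)−V(n2) = 2.16
Assemble and solve the 8×8 MNA system:
  V(n1)=-0.9007+1.398j  V(n2)=-0.9697+1.493j  V(n3)=0.9709+1.574j  V(n4)=1.190+1.493j  V(n5)=-0.9641+1.497j  V(n6)=-0.9960+0.06476j  V(n7)=0.5844+1.724j
  i(V1)=-0.1756+0.004965j

0.9709+1.574j V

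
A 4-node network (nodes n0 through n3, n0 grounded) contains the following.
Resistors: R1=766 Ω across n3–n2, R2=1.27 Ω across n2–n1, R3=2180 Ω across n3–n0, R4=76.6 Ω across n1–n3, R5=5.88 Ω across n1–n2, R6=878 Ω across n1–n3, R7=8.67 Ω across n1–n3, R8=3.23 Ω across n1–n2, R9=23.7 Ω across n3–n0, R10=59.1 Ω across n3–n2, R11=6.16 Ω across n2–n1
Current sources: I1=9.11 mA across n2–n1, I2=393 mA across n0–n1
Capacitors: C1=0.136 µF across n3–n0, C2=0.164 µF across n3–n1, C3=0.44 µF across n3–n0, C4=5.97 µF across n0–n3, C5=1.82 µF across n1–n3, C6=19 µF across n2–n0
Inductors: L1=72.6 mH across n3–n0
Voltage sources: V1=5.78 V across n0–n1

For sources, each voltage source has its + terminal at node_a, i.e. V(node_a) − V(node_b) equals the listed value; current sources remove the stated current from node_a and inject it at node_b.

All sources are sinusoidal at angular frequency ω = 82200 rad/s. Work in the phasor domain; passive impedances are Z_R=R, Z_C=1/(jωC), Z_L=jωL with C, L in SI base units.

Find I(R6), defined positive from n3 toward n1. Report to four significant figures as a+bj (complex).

Element admittances at ω=82200 rad/s:
  Y(R1) = 0.001305+0.000j S between n3,n2
  I1: injects 0.00911 A into n1 (from n2)
  Y(R2) = 0.7874+0.000j S between n2,n1
  Y(C1) = 0.000+0.01118j S between n3,n0
  I2: injects 0.393 A into n1 (from n0)
  Y(R3) = 0.0004587+0.000j S between n3,n0
  Y(L1) = 0.000-0.0001676j S between n3,n0
  Y(R4) = 0.01305+0.000j S between n1,n3
  Y(C2) = 0.000+0.01348j S between n3,n1
  Y(R5) = 0.1701+0.000j S between n1,n2
  Y(C3) = 0.000+0.03617j S between n3,n0
  Y(R6) = 0.001139+0.000j S between n1,n3
  Y(R7) = 0.1153+0.000j S between n1,n3
  Y(R8) = 0.3096+0.000j S between n1,n2
  Y(C4) = 0.000+0.4907j S between n0,n3
  Y(R9) = 0.04219+0.000j S between n3,n0
  Y(C5) = 0.000+0.1496j S between n1,n3
  Y(R10) = 0.01692+0.000j S between n3,n2
  Y(C6) = 0.000+1.562j S between n2,n0
  Y(R11) = 0.1623+0.000j S between n2,n1
  V1: constraint V(n0)−V(n1) = 5.78
Assemble and solve the 4×4 MNA system:
  V(n1)=-5.780+0.000j  V(n2)=-2.644+2.862j  V(n3)=-1.471+0.7374j
  i(V1)=-5.322-4.889j

0.004908+0.0008398j A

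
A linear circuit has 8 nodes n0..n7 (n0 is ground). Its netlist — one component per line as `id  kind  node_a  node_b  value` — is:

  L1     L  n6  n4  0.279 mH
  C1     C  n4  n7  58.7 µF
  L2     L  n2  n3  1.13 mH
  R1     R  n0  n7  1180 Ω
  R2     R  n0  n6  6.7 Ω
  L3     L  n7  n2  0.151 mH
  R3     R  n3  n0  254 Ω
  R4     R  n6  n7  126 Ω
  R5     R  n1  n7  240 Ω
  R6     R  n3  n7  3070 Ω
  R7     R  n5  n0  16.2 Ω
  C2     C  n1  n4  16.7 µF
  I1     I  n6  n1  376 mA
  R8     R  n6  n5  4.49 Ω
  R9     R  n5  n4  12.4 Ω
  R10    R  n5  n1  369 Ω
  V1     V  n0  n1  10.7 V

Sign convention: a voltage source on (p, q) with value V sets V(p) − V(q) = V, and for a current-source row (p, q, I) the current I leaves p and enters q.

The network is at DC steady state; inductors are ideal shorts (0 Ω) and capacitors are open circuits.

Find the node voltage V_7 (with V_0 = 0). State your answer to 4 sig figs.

-3.597 V

Element admittances at DC:
  L1: short n6↔n4 (DC inductor)
  Y(C1) = 0.000 S between n4,n7
  L2: short n2↔n3 (DC inductor)
  Y(R1) = 0.0008475 S between n0,n7
  Y(R2) = 0.1493 S between n0,n6
  L3: short n7↔n2 (DC inductor)
  Y(R3) = 0.003937 S between n3,n0
  Y(R4) = 0.007937 S between n6,n7
  Y(R5) = 0.004167 S between n1,n7
  Y(R6) = 0.0003257 S between n3,n7
  Y(R7) = 0.06173 S between n5,n0
  Y(C2) = 0.000 S between n1,n4
  I1: injects 0.376 A into n1 (from n6)
  Y(R8) = 0.2227 S between n6,n5
  Y(R9) = 0.08065 S between n5,n4
  Y(R10) = 0.002710 S between n5,n1
  V1: constraint V(n0)−V(n1) = 10.7
Assemble and solve the 11×11 MNA system:
  V(n1)=-10.70  V(n2)=-3.597  V(n3)=-3.597  V(n4)=-2.037  V(n5)=-1.759  V(n6)=-2.037  V(n7)=-3.597
  i(L1)=-0.02242  i(L2)=-0.01416  i(L3)=-0.01416  i(V1)=-0.4298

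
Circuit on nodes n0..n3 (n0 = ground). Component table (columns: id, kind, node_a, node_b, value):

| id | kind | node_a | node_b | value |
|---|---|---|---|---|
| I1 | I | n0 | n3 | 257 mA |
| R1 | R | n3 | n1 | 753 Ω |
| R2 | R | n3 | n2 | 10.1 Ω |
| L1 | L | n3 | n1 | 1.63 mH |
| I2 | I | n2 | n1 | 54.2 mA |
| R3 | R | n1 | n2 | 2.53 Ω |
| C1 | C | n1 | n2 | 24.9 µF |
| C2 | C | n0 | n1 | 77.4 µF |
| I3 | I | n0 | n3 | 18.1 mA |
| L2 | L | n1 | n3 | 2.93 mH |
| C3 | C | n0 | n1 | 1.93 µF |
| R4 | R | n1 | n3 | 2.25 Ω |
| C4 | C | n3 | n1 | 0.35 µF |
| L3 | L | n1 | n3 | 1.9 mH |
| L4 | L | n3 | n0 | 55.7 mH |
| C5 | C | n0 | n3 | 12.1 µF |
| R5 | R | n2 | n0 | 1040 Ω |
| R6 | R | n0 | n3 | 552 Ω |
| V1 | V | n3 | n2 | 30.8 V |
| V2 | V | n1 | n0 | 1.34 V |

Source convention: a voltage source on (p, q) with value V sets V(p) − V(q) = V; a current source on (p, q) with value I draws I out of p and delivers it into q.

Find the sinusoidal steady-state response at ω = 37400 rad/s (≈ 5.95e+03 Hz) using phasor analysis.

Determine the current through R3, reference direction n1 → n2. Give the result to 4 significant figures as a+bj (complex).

4.653-1.059j A

MNA unknowns: 3 node voltages V₁..V_3 plus 2 source currents (V1, V2)
I1: z[0]−=0.257, z[3]+=0.257
R1: Y=0.001328+0.000j on G[3,1]
R2: Y=0.09901+0.000j on G[3,2]
L1: Y=0.000-0.01640j on G[3,1]
I2: z[2]−=0.0542, z[1]+=0.0542
R3: Y=0.3953+0.000j on G[1,2]
C1: Y=0.000+0.9313j on G[1,2]
C2: Y=0.000+2.895j on G[0,1]
I3: z[0]−=0.0181, z[3]+=0.0181
L2: Y=0.000-0.009126j on G[1,3]
C3: Y=0.000+0.07218j on G[0,1]
R4: Y=0.4444+0.000j on G[1,3]
C4: Y=0.000+0.01309j on G[3,1]
L3: Y=0.000-0.01407j on G[1,3]
L4: Y=0.000-0.0004800j on G[3,0]
C5: Y=0.000+0.4525j on G[0,3]
R5: Y=0.0009615+0.000j on G[2,0]
R6: Y=0.001812+0.000j on G[0,3]
V1: row V3−V2=30.8, i_V1 at 3,2
V2: row V1−V0=1.34, i_V2 at 1,0
solve → V1=1.340+0.000j, V2=-10.43+2.679j, V3=20.37+2.679j
aux → i_V1=-10.15-9.902j, i_V2=1.459-13.19j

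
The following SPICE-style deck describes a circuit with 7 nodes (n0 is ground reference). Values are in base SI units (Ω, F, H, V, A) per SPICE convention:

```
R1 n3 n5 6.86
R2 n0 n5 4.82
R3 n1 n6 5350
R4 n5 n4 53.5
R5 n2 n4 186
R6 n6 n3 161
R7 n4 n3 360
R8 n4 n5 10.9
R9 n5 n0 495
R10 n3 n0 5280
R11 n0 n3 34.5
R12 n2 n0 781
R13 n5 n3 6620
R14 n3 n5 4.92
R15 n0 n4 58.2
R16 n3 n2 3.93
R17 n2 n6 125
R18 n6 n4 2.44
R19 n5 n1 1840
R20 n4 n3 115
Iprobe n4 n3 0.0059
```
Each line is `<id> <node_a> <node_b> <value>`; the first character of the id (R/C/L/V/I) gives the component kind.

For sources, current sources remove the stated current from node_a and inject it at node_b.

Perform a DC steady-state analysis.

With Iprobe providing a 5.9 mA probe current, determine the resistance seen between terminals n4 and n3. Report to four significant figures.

Element admittances at DC:
  Y(R1) = 0.1458 S between n3,n5
  Y(R2) = 0.2075 S between n0,n5
  Y(R3) = 0.0001869 S between n1,n6
  Y(R4) = 0.01869 S between n5,n4
  Y(R5) = 0.005376 S between n2,n4
  Y(R6) = 0.006211 S between n6,n3
  Y(R7) = 0.002778 S between n4,n3
  Y(R8) = 0.09174 S between n4,n5
  Y(R9) = 0.002020 S between n5,n0
  Y(R10) = 0.0001894 S between n3,n0
  Y(R11) = 0.02899 S between n0,n3
  Y(R12) = 0.001280 S between n2,n0
  Y(R13) = 0.0001511 S between n5,n3
  Y(R14) = 0.2033 S between n3,n5
  Y(R15) = 0.01718 S between n0,n4
  Y(R16) = 0.2545 S between n3,n2
  Y(R17) = 0.008000 S between n2,n6
  Y(R18) = 0.4098 S between n6,n4
  Y(R19) = 0.0005435 S between n5,n1
  Y(R20) = 0.008696 S between n4,n3
  Iprobe: injects 0.0059 A into n3 (from n4)
Assemble and solve the 6×6 MNA system:
  V(n1)=-0.007660  V(n2)=0.01039  V(n3)=0.01274  V(n4)=-0.03432  V(n5)=0.0009770  V(n6)=-0.03277

R_eq = 7.975 Ω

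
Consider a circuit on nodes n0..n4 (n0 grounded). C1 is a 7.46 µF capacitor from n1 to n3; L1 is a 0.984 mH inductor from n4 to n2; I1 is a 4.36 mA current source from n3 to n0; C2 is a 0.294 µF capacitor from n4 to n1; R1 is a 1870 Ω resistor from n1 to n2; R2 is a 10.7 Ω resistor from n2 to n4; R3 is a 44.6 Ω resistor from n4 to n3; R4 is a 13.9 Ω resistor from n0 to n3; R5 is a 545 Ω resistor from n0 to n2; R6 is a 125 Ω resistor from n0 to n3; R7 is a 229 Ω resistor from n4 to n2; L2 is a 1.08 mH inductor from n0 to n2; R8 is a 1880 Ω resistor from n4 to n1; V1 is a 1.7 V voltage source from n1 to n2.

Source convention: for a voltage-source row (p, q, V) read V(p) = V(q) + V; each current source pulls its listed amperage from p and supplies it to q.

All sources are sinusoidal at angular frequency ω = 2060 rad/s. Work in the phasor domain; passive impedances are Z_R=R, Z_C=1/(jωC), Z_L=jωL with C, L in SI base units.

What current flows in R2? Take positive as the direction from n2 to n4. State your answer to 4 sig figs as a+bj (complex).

Element admittances at ω=2060 rad/s:
  Y(C1) = 0.000+0.01537j S between n1,n3
  Y(L1) = 0.000-0.4933j S between n4,n2
  I1: injects 0.00436 A into n0 (from n3)
  Y(C2) = 0.000+0.0006056j S between n4,n1
  Y(R1) = 0.0005348+0.000j S between n1,n2
  Y(R2) = 0.09346+0.000j S between n2,n4
  Y(R3) = 0.02242+0.000j S between n4,n3
  Y(R4) = 0.07194+0.000j S between n0,n3
  Y(R5) = 0.001835+0.000j S between n0,n2
  Y(R6) = 0.008000+0.000j S between n0,n3
  Y(R7) = 0.004367+0.000j S between n4,n2
  Y(L2) = 0.000-0.4495j S between n0,n2
  Y(R8) = 0.0005319+0.000j S between n4,n1
  V1: constraint V(n1)−V(n2) = 1.7
Assemble and solve the 5×5 MNA system:
  V(n1)=1.746-0.01080j  V(n2)=0.04615-0.01080j  V(n3)=0.005153+0.2597j  V(n4)=0.03256-0.007504j
  i(V1)=-0.005980-0.02779j

0.001270-0.0003085j A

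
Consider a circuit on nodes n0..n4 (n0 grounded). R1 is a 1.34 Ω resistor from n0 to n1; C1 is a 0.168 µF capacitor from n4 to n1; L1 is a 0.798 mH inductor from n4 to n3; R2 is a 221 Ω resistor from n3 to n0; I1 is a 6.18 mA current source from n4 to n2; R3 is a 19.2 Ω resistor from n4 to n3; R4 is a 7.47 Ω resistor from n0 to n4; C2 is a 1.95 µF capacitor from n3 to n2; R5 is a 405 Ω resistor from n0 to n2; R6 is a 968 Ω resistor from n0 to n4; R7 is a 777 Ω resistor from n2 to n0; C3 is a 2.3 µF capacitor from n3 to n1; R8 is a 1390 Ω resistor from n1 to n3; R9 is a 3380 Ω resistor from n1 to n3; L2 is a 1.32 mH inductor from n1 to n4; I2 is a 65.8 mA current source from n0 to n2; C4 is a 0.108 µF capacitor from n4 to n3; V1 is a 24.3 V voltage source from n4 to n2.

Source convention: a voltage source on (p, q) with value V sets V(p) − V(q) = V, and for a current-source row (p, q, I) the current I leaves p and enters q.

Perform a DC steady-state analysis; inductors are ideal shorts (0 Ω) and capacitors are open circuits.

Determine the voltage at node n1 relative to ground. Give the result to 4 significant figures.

0.1766 V

Element admittances at DC:
  Y(R1) = 0.7463 S between n0,n1
  Y(C1) = 0.000 S between n4,n1
  L1: short n4↔n3 (DC inductor)
  Y(R2) = 0.004525 S between n3,n0
  I1: injects 0.00618 A into n2 (from n4)
  Y(R3) = 0.05208 S between n4,n3
  Y(R4) = 0.1339 S between n0,n4
  Y(C2) = 0.000 S between n3,n2
  Y(R5) = 0.002469 S between n0,n2
  Y(R6) = 0.001033 S between n0,n4
  Y(R7) = 0.001287 S between n2,n0
  Y(C3) = 0.000 S between n3,n1
  Y(R8) = 0.0007194 S between n1,n3
  Y(R9) = 0.0002959 S between n1,n3
  L2: short n1↔n4 (DC inductor)
  I2: injects 0.0658 A into n2 (from n0)
  Y(C4) = 0.000 S between n4,n3
  V1: constraint V(n4)−V(n2) = 24.3
Assemble and solve the 7×7 MNA system:
  V(n1)=0.1766  V(n2)=-24.12  V(n3)=0.1766  V(n4)=0.1766
  i(L1)=0.0007991  i(L2)=-0.1318  i(V1)=-0.1626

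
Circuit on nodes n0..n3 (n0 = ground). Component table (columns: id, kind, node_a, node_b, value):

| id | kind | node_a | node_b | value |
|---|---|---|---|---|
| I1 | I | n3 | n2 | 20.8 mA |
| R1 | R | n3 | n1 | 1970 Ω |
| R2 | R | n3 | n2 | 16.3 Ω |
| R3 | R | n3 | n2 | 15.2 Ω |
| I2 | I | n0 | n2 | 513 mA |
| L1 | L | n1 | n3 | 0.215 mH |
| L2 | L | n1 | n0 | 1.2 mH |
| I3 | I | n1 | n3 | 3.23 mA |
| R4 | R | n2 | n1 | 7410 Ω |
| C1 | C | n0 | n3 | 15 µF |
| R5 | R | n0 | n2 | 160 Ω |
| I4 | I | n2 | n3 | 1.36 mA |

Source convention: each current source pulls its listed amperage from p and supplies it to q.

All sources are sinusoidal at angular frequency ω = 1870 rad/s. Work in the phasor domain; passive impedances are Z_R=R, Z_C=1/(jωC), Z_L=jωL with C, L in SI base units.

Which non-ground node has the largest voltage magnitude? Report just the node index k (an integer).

Element admittances at ω=1870 rad/s:
  I1: injects 0.0208 A into n2 (from n3)
  Y(R1) = 0.0005076+0.000j S between n3,n1
  Y(R2) = 0.06135+0.000j S between n3,n2
  Y(R3) = 0.06579+0.000j S between n3,n2
  I2: injects 0.513 A into n2 (from n0)
  Y(L1) = 0.000-2.487j S between n1,n3
  Y(L2) = 0.000-0.4456j S between n1,n0
  I3: injects 0.00323 A into n3 (from n1)
  Y(R4) = 0.0001350+0.000j S between n2,n1
  Y(C1) = 0.000+0.02805j S between n0,n3
  Y(R5) = 0.006250+0.000j S between n0,n2
  I4: injects 0.00136 A into n3 (from n2)
Assemble and solve the 3×3 MNA system:
  V(n1)=0.02016+1.183j  V(n2)=4.010+1.330j  V(n3)=0.02382+1.396j

2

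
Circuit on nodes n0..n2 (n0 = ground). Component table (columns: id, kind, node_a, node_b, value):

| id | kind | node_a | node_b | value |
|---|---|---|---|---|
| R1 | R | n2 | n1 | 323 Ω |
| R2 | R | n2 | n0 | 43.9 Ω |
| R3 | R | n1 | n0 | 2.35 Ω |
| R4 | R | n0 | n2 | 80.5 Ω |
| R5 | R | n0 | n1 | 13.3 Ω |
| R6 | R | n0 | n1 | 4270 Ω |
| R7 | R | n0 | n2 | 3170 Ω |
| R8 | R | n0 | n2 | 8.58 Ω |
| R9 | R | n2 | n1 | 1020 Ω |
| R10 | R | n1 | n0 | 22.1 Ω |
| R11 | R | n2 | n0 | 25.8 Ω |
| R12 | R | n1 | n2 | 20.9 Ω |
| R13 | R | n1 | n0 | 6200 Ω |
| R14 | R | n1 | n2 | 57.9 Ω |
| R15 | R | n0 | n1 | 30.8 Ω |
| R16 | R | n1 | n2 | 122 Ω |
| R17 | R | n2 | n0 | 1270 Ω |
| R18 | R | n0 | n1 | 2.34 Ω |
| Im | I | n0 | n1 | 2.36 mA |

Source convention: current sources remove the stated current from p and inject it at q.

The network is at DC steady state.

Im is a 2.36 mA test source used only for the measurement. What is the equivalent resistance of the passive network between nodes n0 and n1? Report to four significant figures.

R_eq = 0.9422 Ω

MNA unknowns: 2 node voltages V₁..V_2
R1: Y=0.003096 on G[2,1]
R2: Y=0.02278 on G[2,0]
R3: Y=0.4255 on G[1,0]
R4: Y=0.01242 on G[0,2]
R5: Y=0.07519 on G[0,1]
R6: Y=0.0002342 on G[0,1]
R7: Y=0.0003155 on G[0,2]
R8: Y=0.1166 on G[0,2]
R9: Y=0.0009804 on G[2,1]
R10: Y=0.04525 on G[1,0]
R11: Y=0.03876 on G[2,0]
R12: Y=0.04785 on G[1,2]
R13: Y=0.0001613 on G[1,0]
R14: Y=0.01727 on G[1,2]
R15: Y=0.03247 on G[0,1]
R16: Y=0.008197 on G[1,2]
R17: Y=0.0007874 on G[2,0]
R18: Y=0.4274 on G[0,1]
Im: z[0]−=0.00236, z[1]+=0.00236
solve → V1=0.002224, V2=0.0006397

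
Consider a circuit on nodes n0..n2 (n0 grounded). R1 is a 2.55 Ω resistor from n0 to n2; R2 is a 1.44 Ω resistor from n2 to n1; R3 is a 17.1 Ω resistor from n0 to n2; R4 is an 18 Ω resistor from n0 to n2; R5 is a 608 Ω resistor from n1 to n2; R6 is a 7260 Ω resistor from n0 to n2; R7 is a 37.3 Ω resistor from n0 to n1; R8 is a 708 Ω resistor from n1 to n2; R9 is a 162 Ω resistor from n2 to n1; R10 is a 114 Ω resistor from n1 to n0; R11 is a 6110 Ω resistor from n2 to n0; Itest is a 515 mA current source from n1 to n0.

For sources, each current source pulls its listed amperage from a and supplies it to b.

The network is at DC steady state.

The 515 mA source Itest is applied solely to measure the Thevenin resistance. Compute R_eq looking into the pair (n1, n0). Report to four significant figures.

Element admittances at DC:
  Y(R1) = 0.3922 S between n0,n2
  Y(R2) = 0.6944 S between n2,n1
  Y(R3) = 0.05848 S between n0,n2
  Y(R4) = 0.05556 S between n0,n2
  Y(R5) = 0.001645 S between n1,n2
  Y(R6) = 0.0001377 S between n0,n2
  Y(R7) = 0.02681 S between n0,n1
  Y(R8) = 0.001412 S between n1,n2
  Y(R9) = 0.006173 S between n2,n1
  Y(R10) = 0.008772 S between n1,n0
  Y(R11) = 0.0001637 S between n2,n0
  Itest: injects 0.515 A into n0 (from n1)
Assemble and solve the 2×2 MNA system:
  V(n1)=-1.560  V(n2)=-0.9072

R_eq = 3.029 Ω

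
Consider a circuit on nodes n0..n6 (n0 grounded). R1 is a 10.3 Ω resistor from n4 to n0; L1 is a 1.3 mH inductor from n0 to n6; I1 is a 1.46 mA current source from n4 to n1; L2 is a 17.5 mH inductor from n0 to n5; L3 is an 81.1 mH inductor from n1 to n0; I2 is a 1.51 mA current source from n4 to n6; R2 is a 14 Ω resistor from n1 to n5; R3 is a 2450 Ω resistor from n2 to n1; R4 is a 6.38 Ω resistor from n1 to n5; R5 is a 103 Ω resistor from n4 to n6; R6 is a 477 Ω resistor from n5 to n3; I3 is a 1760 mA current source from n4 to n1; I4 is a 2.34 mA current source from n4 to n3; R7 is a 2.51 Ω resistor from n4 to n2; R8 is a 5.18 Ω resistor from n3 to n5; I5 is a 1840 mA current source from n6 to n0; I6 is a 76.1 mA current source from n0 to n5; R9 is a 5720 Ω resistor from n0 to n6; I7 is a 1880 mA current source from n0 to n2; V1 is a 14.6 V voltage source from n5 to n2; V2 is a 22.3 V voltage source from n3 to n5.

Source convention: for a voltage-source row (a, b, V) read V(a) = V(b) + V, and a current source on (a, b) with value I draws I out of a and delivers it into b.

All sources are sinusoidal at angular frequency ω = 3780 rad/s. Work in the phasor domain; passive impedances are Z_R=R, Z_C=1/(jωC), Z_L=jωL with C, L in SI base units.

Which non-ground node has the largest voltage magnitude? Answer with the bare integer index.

MNA unknowns: 6 node voltages V₁..V_6 plus 2 source currents (V1, V2)
R1: Y=0.09709+0.000j on G[4,0]
L1: Y=0.000-0.2035j on G[0,6]
I1: z[4]−=0.00146, z[1]+=0.00146
L2: Y=0.000-0.01512j on G[0,5]
L3: Y=0.000-0.003262j on G[1,0]
I2: z[4]−=0.00151, z[6]+=0.00151
R2: Y=0.07143+0.000j on G[1,5]
R3: Y=0.0004082+0.000j on G[2,1]
R4: Y=0.1567+0.000j on G[1,5]
R5: Y=0.009709+0.000j on G[4,6]
R6: Y=0.002096+0.000j on G[5,3]
I3: z[4]−=1.76, z[1]+=1.76
I4: z[4]−=0.00234, z[3]+=0.00234
R7: Y=0.3984+0.000j on G[4,2]
R8: Y=0.1931+0.000j on G[3,5]
I5: z[6]−=1.84, z[0]+=1.84
I6: z[0]−=0.0761, z[5]+=0.0761
R9: Y=0.0001748+0.000j on G[0,6]
I7: z[0]−=1.88, z[2]+=1.88
V1: row V5−V2=14.6, i_V1 at 5,2
V2: row V3−V5=22.3, i_V2 at 3,5
solve → V1=47.88+9.031j, V2=25.73+8.347j, V3=62.63+8.347j, V4=16.78+6.425j, V5=40.33+8.347j, V6=-0.7048-8.200j
aux → i_V1=1.675+0.7655j, i_V2=-4.349+0.000j

3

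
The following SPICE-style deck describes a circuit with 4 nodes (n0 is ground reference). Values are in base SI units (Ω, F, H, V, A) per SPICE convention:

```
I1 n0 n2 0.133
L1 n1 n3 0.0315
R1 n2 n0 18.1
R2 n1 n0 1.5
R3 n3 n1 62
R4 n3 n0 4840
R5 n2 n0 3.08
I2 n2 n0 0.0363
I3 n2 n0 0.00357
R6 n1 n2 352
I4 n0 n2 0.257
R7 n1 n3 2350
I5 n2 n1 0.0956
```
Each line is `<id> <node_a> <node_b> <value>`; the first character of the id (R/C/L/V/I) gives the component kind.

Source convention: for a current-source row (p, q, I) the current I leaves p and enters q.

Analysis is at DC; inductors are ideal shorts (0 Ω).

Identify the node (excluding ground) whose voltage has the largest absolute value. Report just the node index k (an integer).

Element admittances at DC:
  I1: injects 0.133 A into n2 (from n0)
  L1: short n1↔n3 (DC inductor)
  Y(R1) = 0.05525 S between n2,n0
  Y(R2) = 0.6667 S between n1,n0
  Y(R3) = 0.01613 S between n3,n1
  Y(R4) = 0.0002066 S between n3,n0
  Y(R5) = 0.3247 S between n2,n0
  I2: injects 0.0363 A into n0 (from n2)
  I3: injects 0.00357 A into n0 (from n2)
  Y(R6) = 0.002841 S between n1,n2
  I4: injects 0.257 A into n2 (from n0)
  Y(R7) = 0.0004255 S between n1,n3
  I5: injects 0.0956 A into n1 (from n2)
Assemble and solve the 4×4 MNA system:
  V(n1)=0.1456  V(n2)=0.6661  V(n3)=0.1456
  i(L1)=3.008e-05

2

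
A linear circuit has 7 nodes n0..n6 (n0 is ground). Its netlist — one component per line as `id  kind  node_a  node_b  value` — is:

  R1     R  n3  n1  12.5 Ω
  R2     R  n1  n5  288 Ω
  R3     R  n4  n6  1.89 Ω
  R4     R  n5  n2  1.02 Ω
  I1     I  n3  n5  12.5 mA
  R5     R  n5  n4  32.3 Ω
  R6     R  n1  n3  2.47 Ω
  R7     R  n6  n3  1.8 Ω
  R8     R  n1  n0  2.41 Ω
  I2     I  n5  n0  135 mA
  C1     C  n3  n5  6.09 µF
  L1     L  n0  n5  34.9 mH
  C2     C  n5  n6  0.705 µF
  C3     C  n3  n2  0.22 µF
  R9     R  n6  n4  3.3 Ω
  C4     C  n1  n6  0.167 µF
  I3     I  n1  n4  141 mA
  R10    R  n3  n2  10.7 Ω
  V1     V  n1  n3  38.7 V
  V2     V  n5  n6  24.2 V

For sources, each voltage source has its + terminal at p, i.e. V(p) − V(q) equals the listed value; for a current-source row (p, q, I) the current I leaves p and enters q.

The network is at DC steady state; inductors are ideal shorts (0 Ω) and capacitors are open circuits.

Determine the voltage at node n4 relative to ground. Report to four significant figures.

Element admittances at DC:
  Y(R1) = 0.08000 S between n3,n1
  Y(R2) = 0.003472 S between n1,n5
  Y(R3) = 0.5291 S between n4,n6
  Y(R4) = 0.9804 S between n5,n2
  I1: injects 0.0125 A into n5 (from n3)
  Y(R5) = 0.03096 S between n5,n4
  Y(R6) = 0.4049 S between n1,n3
  Y(R7) = 0.5556 S between n6,n3
  Y(R8) = 0.4149 S between n1,n0
  I2: injects 0.135 A into n0 (from n5)
  Y(C1) = 0.000 S between n3,n5
  L1: short n0↔n5 (DC inductor)
  Y(C2) = 0.000 S between n5,n6
  Y(C3) = 0.000 S between n3,n2
  Y(R9) = 0.3030 S between n6,n4
  Y(C4) = 0.000 S between n1,n6
  I3: injects 0.141 A into n4 (from n1)
  Y(R10) = 0.09346 S between n3,n2
  V1: constraint V(n1)−V(n3) = 38.7
  V2: constraint V(n5)−V(n6) = 24.2
Assemble and solve the 9×9 MNA system:
  V(n1)=10.58  V(n2)=-2.448  V(n3)=-28.12  V(n4)=-23.17  V(n5)=0.000  V(n6)=-24.20
  i(L1)=4.524  i(V1)=-23.33  i(V2)=1.321

-23.17 V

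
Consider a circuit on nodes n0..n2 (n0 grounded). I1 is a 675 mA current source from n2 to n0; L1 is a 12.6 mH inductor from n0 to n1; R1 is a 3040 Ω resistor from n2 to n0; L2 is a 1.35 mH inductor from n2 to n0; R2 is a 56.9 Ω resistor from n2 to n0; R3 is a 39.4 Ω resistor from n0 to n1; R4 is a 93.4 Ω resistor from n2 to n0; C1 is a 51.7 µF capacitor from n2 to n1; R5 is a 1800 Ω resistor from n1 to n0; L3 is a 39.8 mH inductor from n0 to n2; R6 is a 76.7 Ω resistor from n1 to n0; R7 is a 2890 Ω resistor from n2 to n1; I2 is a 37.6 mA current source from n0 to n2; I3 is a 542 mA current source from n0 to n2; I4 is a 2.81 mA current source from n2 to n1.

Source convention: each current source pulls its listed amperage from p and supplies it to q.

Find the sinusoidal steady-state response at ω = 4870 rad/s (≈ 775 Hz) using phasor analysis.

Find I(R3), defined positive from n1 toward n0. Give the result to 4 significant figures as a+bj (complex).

-0.003369-0.01386j A

MNA unknowns: 2 node voltages V₁..V_2
I1: z[2]−=0.675, z[0]+=0.675
L1: Y=0.000-0.01630j on G[0,1]
R1: Y=0.0003289+0.000j on G[2,0]
L2: Y=0.000-0.1521j on G[2,0]
R2: Y=0.01757+0.000j on G[2,0]
R3: Y=0.02538+0.000j on G[0,1]
R4: Y=0.01071+0.000j on G[2,0]
C1: Y=0.000+0.2518j on G[2,1]
R5: Y=0.0005556+0.000j on G[1,0]
L3: Y=0.000-0.005159j on G[0,2]
R6: Y=0.01304+0.000j on G[1,0]
R7: Y=0.0003460+0.000j on G[2,1]
I2: z[0]−=0.0376, z[2]+=0.0376
I3: z[0]−=0.542, z[2]+=0.542
I4: z[2]−=0.00281, z[1]+=0.00281
solve → V1=-0.1327-0.5461j, V2=-0.2088-0.4792j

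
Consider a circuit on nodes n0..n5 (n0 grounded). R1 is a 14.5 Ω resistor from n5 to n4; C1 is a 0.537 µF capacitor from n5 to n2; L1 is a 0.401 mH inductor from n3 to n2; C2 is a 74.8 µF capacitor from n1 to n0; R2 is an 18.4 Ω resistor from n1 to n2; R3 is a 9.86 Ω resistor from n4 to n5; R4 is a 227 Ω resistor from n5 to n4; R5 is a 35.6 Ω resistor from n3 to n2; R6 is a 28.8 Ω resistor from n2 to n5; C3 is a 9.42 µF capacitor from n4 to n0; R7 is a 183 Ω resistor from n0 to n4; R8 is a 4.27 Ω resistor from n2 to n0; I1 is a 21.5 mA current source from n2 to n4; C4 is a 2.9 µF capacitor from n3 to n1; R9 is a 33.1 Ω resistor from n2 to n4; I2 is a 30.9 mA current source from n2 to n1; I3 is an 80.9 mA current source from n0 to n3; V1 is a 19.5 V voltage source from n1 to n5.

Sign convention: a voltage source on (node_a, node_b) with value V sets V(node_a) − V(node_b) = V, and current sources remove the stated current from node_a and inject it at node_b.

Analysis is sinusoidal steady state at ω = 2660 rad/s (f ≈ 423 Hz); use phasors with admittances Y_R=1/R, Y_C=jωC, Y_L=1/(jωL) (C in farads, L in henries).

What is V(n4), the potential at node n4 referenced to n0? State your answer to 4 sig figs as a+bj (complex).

-14.19-1.186j V

Element admittances at ω=2660 rad/s:
  Y(R1) = 0.06897+0.000j S between n5,n4
  Y(C1) = 0.000+0.001428j S between n5,n2
  Y(L1) = 0.000-0.9375j S between n3,n2
  Y(C2) = 0.000+0.1990j S between n1,n0
  Y(R2) = 0.05435+0.000j S between n1,n2
  Y(R3) = 0.1014+0.000j S between n4,n5
  Y(R4) = 0.004405+0.000j S between n5,n4
  Y(R5) = 0.02809+0.000j S between n3,n2
  Y(R6) = 0.03472+0.000j S between n2,n5
  Y(C3) = 0.000+0.02506j S between n4,n0
  Y(R7) = 0.005464+0.000j S between n0,n4
  Y(R8) = 0.2342+0.000j S between n2,n0
  I1: injects 0.0215 A into n4 (from n2)
  Y(C4) = 0.000+0.007714j S between n3,n1
  Y(R9) = 0.03021+0.000j S between n2,n4
  I2: injects 0.0309 A into n1 (from n2)
  I3: injects 0.0809 A into n3 (from n0)
  V1: constraint V(n1)−V(n5) = 19.5
Assemble and solve the 6×6 MNA system:
  V(n1)=2.856-3.310j  V(n2)=-2.263-0.8810j  V(n3)=-2.302-0.7726j  V(n4)=-14.19-1.186j  V(n5)=-16.64-3.310j
  i(V1)=-0.9254-0.4761j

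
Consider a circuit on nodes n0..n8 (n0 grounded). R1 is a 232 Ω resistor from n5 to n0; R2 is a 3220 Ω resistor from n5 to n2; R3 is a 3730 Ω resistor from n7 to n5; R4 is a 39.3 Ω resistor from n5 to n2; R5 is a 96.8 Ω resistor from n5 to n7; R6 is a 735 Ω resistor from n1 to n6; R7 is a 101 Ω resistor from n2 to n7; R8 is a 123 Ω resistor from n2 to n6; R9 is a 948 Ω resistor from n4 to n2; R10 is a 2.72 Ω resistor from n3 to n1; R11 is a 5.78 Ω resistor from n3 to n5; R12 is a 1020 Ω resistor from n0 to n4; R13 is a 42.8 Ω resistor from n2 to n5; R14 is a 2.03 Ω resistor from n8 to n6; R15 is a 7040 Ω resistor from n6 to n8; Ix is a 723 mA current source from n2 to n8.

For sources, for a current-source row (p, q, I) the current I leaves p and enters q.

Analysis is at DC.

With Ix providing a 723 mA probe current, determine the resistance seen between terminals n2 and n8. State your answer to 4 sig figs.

R_eq = 107.9 Ω

Apply KCL at each of the 8 non-ground nodes and solve the resulting linear system.
Node n1: branches {R6, R10} → V_1 = 1.048
Node n2: branches {R2, R4, R7, R8, R9, R13, Ix} → V_2 = -1.644
Node n3: branches {R10, R11} → V_3 = 0.7747
Node n4: branches {R9, R12} → V_4 = -0.8520
Node n5: branches {R1, R2, R3, R4, R5, R11, R13} → V_5 = 0.1938
Node n6: branches {R6, R8, R14, R15} → V_6 = 74.92
Node n7: branches {R3, R5, R7} → V_7 = -0.6938
Node n8: branches {R14, R15, Ix} → V_8 = 76.39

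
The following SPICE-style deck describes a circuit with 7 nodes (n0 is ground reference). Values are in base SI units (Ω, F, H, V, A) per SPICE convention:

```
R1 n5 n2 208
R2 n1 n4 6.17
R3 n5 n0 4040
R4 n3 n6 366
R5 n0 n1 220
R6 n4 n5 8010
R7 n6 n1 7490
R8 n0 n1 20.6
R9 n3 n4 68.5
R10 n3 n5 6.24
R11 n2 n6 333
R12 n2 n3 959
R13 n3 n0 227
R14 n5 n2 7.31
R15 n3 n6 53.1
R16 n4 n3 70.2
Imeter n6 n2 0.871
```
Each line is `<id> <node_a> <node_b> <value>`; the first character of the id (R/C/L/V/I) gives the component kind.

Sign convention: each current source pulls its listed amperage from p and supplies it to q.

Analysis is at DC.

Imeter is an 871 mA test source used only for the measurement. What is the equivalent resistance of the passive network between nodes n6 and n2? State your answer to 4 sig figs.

R_eq = 50.26 Ω

Element admittances at DC:
  Y(R1) = 0.004808 S between n5,n2
  Y(R2) = 0.1621 S between n1,n4
  Y(R3) = 0.0002475 S between n5,n0
  Y(R4) = 0.002732 S between n3,n6
  Y(R5) = 0.004545 S between n0,n1
  Y(R6) = 0.0001248 S between n4,n5
  Y(R7) = 0.0001335 S between n6,n1
  Y(R8) = 0.04854 S between n0,n1
  Y(R9) = 0.01460 S between n3,n4
  Y(R10) = 0.1603 S between n3,n5
  Y(R11) = 0.003003 S between n2,n6
  Y(R12) = 0.001043 S between n2,n3
  Y(R13) = 0.004405 S between n3,n0
  Y(R14) = 0.1368 S between n5,n2
  Y(R15) = 0.01883 S between n3,n6
  Y(R16) = 0.01425 S between n4,n3
  Imeter: injects 0.871 A into n2 (from n6)
Assemble and solve the 6×6 MNA system:
  V(n1)=-0.02791  V(n2)=9.769  V(n3)=0.07684  V(n4)=-0.009056  V(n5)=4.618  V(n6)=-34.01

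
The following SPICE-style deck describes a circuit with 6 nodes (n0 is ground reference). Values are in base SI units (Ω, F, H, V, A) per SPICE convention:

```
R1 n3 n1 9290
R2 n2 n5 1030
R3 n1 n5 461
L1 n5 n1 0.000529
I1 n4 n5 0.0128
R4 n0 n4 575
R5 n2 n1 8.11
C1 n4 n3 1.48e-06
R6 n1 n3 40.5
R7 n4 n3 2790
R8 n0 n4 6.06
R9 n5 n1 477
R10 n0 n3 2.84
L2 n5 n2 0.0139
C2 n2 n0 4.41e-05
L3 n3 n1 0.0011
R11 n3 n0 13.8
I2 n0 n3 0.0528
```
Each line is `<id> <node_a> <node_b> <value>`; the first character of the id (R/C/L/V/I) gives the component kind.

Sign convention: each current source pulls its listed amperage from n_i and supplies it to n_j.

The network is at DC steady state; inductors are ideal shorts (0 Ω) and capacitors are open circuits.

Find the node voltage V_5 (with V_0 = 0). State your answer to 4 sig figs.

0.1543 V

Element admittances at DC:
  Y(R1) = 0.0001076 S between n3,n1
  Y(R2) = 0.0009709 S between n2,n5
  Y(R3) = 0.002169 S between n1,n5
  L1: short n5↔n1 (DC inductor)
  I1: injects 0.0128 A into n5 (from n4)
  Y(R4) = 0.001739 S between n0,n4
  Y(R5) = 0.1233 S between n2,n1
  Y(C1) = 0.000 S between n4,n3
  Y(R6) = 0.02469 S between n1,n3
  Y(R7) = 0.0003584 S between n4,n3
  Y(R8) = 0.1650 S between n0,n4
  Y(R9) = 0.002096 S between n5,n1
  Y(R10) = 0.3521 S between n0,n3
  L2: short n5↔n2 (DC inductor)
  Y(C2) = 0.000 S between n2,n0
  L3: short n3↔n1 (DC inductor)
  Y(R11) = 0.07246 S between n3,n0
  I2: injects 0.0528 A into n3 (from n0)
Assemble and solve the 8×8 MNA system:
  V(n1)=0.1543  V(n2)=0.1543  V(n3)=0.1543  V(n4)=-0.07626  V(n5)=0.1543
  i(L1)=0.01280  i(L2)=0.000  i(L3)=-0.01280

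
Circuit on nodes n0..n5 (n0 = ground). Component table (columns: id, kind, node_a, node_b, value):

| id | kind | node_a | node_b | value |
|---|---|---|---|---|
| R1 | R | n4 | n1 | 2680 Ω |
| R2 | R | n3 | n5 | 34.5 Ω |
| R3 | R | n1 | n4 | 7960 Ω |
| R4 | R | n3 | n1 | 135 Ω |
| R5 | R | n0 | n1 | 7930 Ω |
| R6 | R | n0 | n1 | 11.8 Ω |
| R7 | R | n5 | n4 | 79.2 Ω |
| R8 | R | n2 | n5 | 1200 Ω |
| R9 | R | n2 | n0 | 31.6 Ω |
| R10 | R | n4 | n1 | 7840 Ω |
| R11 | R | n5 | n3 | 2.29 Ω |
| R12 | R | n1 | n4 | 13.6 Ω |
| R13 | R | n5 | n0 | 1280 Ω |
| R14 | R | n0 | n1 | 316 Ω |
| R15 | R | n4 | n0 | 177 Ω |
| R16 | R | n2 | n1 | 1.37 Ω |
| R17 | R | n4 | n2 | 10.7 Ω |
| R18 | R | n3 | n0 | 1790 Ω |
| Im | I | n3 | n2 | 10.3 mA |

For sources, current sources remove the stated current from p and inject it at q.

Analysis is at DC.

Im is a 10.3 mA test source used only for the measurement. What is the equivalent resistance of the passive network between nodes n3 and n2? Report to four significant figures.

R_eq = 48.25 Ω

Apply KCL at each of the 5 non-ground nodes and solve the resulting linear system.
Node n1: branches {R1, R3, R4, R5, R6, R10, R12, R14, R16} → V_1 = 0.004258
Node n2: branches {R8, R9, R16, R17, Im} → V_2 = 0.01259
Node n3: branches {R2, R4, R11, R18, Im} → V_3 = -0.4844
Node n4: branches {R1, R3, R7, R10, R12, R15, R17} → V_4 = -0.02393
Node n5: branches {R2, R7, R8, R11, R13} → V_5 = -0.4706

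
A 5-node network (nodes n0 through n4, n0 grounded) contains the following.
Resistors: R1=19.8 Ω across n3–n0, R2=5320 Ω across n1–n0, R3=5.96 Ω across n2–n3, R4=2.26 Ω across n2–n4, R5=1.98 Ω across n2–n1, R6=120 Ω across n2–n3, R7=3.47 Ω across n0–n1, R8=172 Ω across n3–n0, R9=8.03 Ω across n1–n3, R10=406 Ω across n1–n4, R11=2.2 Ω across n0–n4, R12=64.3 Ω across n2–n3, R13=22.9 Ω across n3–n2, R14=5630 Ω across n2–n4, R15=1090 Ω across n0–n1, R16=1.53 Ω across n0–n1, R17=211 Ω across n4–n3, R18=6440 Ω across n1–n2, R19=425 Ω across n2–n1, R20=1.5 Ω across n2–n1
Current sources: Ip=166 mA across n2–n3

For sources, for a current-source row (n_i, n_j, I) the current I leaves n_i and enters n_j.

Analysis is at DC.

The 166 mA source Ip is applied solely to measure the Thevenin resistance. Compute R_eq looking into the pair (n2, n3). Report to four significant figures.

R_eq = 2.506 Ω

Apply KCL at each of the 4 non-ground nodes and solve the resulting linear system.
Node n1: branches {R2, R5, R7, R9, R10, R15, R16, R18, R19, R20} → V_1 = -0.009242
Node n2: branches {R3, R4, R5, R6, R12, R13, R14, R18, R19, R20, Ip} → V_2 = -0.05580
Node n3: branches {R1, R3, R6, R8, R9, R12, R13, R17, Ip} → V_3 = 0.3601
Node n4: branches {R4, R10, R11, R14, R17} → V_4 = -0.02545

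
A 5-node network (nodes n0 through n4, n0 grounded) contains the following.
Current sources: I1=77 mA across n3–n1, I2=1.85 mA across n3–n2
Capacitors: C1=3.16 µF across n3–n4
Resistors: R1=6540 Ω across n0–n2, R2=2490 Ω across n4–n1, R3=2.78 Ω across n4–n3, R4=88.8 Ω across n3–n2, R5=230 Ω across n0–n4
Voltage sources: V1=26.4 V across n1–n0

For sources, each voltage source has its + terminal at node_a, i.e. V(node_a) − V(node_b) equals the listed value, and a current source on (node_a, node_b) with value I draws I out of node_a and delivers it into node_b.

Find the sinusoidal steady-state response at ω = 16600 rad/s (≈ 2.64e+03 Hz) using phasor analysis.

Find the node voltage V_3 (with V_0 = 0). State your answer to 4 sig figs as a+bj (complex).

Apply KCL at each of the 4 non-ground nodes and solve the resulting linear system.
Node n1: branches {I1, R2, V1} → V_1 = 26.40+0.000j
Node n2: branches {R1, I2, R4} → V_2 = -13.41+0.02844j
Node n3: branches {I1, C1, I2, R3, R4} → V_3 = -13.75+0.02882j
Node n4: branches {C1, R2, R3, R5} → V_4 = -13.55-0.0009156j
Source currents: i(V1)=0.06096-3.677e-07j

-13.75+0.02882j V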